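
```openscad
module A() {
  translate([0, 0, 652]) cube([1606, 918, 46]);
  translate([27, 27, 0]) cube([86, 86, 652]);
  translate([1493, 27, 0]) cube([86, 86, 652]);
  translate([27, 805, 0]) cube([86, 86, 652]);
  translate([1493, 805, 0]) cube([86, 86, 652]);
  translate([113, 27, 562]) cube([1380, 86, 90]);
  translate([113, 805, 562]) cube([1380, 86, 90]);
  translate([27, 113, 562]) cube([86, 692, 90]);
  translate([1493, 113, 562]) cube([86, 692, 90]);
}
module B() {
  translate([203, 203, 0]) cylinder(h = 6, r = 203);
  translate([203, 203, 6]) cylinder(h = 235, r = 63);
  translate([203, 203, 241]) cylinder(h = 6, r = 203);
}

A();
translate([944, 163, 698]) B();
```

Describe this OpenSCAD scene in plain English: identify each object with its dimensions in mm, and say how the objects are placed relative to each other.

A is a table with a 1606×918 mm rectangular top, 46 mm thick, top surface at z = 698 mm, supported by four 86×86 mm square legs, each inset 27 mm from the nearest pair of top edges, running from the floor. Four apron rails, 86 mm thick and 90 mm tall, run between adjacent legs with their top edges flush with the underside of the top and their outer faces flush with the legs' outer faces.

B is a spool: two coaxial disc flanges of radius 203 mm and thickness 6 mm, joined by a core cylinder of radius 63 mm and height 235 mm. The lower flange rests on z = 0 and the three cylinders share a vertical axis.

The spool is on top of the table.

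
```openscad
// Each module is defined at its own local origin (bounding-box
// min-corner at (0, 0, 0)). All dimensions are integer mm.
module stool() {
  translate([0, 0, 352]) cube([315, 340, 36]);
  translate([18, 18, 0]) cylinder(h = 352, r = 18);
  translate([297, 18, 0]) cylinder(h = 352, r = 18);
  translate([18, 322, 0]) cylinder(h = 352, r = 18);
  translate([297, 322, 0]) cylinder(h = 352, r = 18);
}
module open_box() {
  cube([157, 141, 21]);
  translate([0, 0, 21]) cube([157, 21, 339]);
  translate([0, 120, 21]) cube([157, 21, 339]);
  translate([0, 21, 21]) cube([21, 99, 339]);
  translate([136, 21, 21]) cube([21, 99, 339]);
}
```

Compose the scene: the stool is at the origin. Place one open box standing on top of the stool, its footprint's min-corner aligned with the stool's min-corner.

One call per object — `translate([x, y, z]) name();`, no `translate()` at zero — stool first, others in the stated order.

stool();
translate([0, 0, 388]) open_box();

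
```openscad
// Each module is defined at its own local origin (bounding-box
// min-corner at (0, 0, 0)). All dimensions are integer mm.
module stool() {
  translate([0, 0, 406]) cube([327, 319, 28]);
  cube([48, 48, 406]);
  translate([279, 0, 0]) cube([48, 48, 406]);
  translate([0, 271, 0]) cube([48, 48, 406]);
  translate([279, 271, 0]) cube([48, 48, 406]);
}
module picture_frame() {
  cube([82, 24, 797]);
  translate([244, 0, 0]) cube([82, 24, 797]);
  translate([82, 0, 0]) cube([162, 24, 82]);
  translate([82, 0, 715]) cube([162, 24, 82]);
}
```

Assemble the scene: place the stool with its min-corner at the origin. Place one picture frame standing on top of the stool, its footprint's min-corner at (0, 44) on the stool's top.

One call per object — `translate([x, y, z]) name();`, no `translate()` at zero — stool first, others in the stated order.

stool();
translate([0, 44, 434]) picture_frame();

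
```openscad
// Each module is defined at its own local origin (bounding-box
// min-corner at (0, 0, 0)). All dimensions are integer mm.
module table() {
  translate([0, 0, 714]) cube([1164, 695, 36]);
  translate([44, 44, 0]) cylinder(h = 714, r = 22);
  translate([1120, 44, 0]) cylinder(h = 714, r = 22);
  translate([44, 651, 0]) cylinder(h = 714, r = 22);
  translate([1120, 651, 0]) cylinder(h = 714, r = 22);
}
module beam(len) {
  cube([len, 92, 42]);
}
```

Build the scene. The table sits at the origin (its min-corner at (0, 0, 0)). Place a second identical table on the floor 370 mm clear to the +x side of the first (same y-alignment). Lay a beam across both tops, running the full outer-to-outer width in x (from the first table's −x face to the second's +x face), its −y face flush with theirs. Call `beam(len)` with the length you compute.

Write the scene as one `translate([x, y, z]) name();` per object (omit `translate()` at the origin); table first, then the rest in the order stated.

table();
translate([1534, 0, 0]) table();
translate([0, 0, 750]) beam(2698);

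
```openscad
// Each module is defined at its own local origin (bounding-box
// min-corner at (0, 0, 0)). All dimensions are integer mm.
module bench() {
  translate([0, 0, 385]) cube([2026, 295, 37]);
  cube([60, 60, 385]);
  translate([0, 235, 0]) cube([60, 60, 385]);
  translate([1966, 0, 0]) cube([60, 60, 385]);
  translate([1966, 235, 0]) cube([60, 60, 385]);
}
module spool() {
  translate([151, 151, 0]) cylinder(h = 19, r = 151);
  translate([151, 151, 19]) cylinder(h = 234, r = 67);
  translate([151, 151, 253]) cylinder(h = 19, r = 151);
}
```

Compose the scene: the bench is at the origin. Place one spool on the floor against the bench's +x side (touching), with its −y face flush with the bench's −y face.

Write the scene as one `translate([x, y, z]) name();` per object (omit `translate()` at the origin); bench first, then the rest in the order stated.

bench();
translate([2026, 0, 0]) spool();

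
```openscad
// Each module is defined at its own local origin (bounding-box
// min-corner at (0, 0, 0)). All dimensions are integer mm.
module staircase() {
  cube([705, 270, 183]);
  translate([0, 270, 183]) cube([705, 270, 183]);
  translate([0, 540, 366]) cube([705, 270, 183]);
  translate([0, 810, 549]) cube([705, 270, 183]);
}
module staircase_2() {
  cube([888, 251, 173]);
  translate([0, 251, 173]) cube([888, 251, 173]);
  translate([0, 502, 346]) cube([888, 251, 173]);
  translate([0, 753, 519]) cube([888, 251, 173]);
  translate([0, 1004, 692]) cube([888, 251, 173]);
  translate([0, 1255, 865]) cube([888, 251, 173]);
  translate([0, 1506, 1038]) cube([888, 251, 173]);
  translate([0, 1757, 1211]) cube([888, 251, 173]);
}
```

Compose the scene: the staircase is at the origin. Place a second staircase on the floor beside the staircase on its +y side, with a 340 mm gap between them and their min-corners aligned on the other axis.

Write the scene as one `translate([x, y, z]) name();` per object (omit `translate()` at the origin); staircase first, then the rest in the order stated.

staircase();
translate([0, 1420, 0]) staircase_2();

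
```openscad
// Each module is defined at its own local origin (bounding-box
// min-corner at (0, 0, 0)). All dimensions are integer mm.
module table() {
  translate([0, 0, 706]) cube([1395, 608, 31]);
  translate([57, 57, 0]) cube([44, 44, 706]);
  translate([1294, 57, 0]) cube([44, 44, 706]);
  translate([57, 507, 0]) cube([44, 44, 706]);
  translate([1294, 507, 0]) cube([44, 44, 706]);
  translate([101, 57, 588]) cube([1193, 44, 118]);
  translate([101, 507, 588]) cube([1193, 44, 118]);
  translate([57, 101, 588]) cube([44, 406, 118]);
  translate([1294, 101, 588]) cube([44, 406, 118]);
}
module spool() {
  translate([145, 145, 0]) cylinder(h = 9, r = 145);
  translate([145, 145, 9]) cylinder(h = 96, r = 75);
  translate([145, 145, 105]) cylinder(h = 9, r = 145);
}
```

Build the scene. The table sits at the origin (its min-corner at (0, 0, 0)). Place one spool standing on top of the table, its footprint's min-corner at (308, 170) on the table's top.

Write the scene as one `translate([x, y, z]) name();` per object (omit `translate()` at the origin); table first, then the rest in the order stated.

table();
translate([308, 170, 737]) spool();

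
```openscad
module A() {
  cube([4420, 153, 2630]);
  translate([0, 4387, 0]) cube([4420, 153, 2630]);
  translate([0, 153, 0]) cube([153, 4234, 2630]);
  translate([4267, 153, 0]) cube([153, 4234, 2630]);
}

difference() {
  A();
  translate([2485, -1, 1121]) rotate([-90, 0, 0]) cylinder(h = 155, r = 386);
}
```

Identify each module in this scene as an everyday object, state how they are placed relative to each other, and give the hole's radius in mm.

The subtracted cylinder has r = 386 mm.

A is a house frame. The house frame has a circular hole through its front wall. The hole's radius is 386 mm.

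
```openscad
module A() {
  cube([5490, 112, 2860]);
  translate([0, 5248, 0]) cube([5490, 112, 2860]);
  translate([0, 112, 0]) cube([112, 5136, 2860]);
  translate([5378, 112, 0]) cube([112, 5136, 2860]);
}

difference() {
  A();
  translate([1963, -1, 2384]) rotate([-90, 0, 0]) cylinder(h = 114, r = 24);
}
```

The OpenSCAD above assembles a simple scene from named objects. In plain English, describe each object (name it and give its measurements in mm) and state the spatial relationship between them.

A is the wall frame of a small rectangular building: four walls, each 2860 mm tall and 112 mm thick, enclosing a footprint 5490 mm (x) by 5360 mm (y) outside-to-outside, with no floor or roof. The front and back walls (the −y and +y sides) span the full width; the two side walls fit between them.

The house frame has a circular hole of radius 24 mm through its front wall, centred at (x = 1963, z = 2384).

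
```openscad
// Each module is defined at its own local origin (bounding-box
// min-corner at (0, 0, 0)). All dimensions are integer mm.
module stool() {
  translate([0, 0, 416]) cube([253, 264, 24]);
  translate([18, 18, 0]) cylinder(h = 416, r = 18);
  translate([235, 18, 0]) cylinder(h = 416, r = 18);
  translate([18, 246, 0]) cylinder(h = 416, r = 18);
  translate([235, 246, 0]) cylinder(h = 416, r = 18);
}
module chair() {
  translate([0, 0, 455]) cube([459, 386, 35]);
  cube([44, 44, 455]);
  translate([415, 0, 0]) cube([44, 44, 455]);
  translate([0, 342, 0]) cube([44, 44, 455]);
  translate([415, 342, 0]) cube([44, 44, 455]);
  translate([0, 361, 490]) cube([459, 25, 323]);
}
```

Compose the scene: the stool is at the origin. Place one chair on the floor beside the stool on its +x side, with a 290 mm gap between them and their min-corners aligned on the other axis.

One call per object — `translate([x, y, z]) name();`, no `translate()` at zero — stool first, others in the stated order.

stool();
translate([543, 0, 0]) chair();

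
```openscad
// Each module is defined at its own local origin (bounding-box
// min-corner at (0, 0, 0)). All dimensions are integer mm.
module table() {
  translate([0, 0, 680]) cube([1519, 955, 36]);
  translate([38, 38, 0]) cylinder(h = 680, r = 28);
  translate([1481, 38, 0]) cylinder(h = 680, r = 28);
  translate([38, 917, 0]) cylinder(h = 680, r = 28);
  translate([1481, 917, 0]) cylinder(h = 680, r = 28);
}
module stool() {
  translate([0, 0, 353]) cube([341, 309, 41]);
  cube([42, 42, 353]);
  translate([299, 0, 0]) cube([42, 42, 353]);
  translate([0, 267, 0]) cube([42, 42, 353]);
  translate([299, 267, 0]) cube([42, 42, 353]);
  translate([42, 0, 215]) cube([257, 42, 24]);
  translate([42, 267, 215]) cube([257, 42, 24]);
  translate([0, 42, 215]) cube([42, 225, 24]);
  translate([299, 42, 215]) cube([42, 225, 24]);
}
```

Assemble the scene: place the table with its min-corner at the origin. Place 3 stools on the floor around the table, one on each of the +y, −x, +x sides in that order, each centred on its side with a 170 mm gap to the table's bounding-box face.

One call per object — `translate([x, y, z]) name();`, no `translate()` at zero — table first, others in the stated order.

table();
translate([589, 1125, 0]) stool();
translate([-511, 323, 0]) stool();
translate([1689, 323, 0]) stool();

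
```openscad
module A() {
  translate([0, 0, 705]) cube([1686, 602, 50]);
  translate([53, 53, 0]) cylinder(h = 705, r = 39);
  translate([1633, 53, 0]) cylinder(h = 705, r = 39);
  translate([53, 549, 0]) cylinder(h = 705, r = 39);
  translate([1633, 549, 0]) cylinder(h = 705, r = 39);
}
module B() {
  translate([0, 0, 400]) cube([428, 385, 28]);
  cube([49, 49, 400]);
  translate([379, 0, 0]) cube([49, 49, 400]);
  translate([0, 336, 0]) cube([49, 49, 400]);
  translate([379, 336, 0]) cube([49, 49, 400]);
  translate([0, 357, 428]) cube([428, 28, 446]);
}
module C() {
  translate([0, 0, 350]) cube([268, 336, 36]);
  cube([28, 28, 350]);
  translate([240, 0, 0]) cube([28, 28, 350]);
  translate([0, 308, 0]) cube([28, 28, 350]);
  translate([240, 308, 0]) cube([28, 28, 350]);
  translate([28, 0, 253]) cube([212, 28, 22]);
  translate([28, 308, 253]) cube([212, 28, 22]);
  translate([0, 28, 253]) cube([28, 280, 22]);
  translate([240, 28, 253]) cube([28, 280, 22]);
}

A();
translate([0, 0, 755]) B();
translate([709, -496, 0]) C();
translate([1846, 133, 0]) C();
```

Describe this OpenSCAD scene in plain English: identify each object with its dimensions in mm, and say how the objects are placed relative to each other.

A is a table: top 1686 mm (x) × 602 mm (y), 50 mm thick, upper face at z = 755 mm, on four round legs of 78 mm diameter, each leg's bounding box inset 14 mm from the nearest pair of top edges, running from z = 0 to the bottom of the top.

B is a chair: 428×385 mm seat, 28 mm thick, top at z = 428 mm, on four 49 mm square corner legs flush with the seat edges. A 28 mm thick backrest slab spans the full seat width, extending 446 mm above the seat top, its back face flush with the seat's +y edge.

C is a four-legged stool. The seat is a 268×336×36 mm slab whose top surface is at z = 386 mm; four square legs, each 28×28 mm in cross-section, run from the floor (z = 0) to the underside of the seat, each flush with a corner of the seat. Four stretchers, 28 mm wide and 22 mm tall, connect adjacent legs with their undersides at z = 253 mm, each running between the inner faces of the legs it joins and aligned with the legs' outer faces on the other axis.

The chair is on top of the table. Two stools sit around the table at the −y, +x sides.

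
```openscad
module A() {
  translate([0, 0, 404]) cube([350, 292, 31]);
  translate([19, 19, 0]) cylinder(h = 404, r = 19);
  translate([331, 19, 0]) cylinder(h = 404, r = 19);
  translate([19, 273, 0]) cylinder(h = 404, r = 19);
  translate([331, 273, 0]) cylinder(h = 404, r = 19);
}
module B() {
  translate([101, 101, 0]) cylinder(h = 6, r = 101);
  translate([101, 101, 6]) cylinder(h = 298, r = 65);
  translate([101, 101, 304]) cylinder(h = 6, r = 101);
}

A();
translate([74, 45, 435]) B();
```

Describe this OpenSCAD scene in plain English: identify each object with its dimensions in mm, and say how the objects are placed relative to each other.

A is a four-legged stool. The seat is a 350×292×31 mm slab whose top surface is at z = 435 mm; four round legs, each 38 mm in diameter, run from the floor (z = 0) to the underside of the seat, each leg's axis is inset half a diameter from the nearest pair of seat edges (so the leg's bounding box is flush with the corner).

B is a spool: two coaxial disc flanges of radius 101 mm and thickness 6 mm, joined by a core cylinder of radius 65 mm and height 298 mm. The lower flange rests on z = 0 and the three cylinders share a vertical axis.

The spool is on top of the stool, centred.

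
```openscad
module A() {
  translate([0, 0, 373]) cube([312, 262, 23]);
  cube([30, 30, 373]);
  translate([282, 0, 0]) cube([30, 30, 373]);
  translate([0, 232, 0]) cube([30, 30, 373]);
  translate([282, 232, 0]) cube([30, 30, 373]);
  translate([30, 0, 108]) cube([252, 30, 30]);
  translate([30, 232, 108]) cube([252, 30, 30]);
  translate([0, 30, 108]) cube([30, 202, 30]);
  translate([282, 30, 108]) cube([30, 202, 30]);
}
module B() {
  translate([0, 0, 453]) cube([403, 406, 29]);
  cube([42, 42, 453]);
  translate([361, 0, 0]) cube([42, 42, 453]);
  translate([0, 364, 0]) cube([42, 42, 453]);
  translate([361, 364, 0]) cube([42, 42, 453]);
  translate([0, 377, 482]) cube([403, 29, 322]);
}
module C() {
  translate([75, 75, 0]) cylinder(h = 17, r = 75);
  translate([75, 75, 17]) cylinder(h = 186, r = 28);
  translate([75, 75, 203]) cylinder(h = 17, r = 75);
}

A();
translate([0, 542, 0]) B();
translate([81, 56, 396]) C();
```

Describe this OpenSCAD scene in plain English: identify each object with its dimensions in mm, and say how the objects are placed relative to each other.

A is a four-legged stool. The seat is 312×262 mm, 23 mm thick, top at z = 396 mm. It stands on four square legs, each 30×30 mm in cross-section, from z = 0 to the seat underside, each flush with a corner of the seat. Four stretchers, 30 mm wide and 30 mm tall, connect adjacent legs with their undersides at z = 108 mm, each running between the inner faces of the legs it joins and aligned with the legs' outer faces on the other axis.

B is a chair: 403×406 mm seat, 29 mm thick, top at z = 482 mm, on four 42 mm square corner legs flush with the seat edges. A 29 mm thick backrest slab spans the full seat width, extending 322 mm above the seat top, its back face flush with the seat's +y edge.

C is a spool: two coaxial disc flanges of radius 75 mm and thickness 17 mm, joined by a core cylinder of radius 28 mm and height 186 mm. The lower flange rests on z = 0 and the three cylinders share a vertical axis.

The chair is on the floor beside the stool on its +y side. The spool is on top of the stool, centred.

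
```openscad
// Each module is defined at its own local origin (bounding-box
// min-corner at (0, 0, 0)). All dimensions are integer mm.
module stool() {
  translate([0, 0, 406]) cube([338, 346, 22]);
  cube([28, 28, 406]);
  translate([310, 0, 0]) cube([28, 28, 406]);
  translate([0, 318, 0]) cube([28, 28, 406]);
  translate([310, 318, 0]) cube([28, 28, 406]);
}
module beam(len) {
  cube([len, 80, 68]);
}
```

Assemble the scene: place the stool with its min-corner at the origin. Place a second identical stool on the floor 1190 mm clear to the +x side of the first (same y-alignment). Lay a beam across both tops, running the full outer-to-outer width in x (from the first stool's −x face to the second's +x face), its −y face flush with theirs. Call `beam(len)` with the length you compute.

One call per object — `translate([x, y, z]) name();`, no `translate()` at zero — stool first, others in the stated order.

stool();
translate([1528, 0, 0]) stool();
translate([0, 0, 428]) beam(1866);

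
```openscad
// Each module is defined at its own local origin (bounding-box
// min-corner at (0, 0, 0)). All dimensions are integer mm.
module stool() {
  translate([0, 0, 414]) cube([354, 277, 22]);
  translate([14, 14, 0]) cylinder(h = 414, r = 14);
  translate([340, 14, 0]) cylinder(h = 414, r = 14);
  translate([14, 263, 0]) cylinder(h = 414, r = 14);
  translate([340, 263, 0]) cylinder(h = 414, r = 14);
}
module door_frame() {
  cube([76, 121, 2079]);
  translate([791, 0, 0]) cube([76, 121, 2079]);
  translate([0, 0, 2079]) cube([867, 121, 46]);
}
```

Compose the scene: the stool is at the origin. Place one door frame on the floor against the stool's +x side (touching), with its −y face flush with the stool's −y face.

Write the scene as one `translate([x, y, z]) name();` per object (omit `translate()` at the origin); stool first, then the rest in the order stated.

stool();
translate([354, 0, 0]) door_frame();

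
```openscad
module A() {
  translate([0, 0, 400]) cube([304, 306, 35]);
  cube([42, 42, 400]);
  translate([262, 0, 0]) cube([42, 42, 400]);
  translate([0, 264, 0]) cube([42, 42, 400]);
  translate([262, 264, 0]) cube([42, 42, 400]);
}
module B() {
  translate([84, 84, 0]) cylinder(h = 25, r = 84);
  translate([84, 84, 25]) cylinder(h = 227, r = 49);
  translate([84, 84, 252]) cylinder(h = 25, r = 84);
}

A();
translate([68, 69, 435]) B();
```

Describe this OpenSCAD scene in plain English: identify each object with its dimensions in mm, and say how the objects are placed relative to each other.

A is a four-legged stool. The seat is 304×306 mm, 35 mm thick, top at z = 435 mm. It stands on four square legs, each 42×42 mm in cross-section, from z = 0 to the seat underside, each flush with a corner of the seat.

B is a spool: two coaxial disc flanges of radius 84 mm and thickness 25 mm, joined by a core cylinder of radius 49 mm and height 227 mm. The lower flange rests on z = 0 and the three cylinders share a vertical axis.

The spool is on top of the stool, centred.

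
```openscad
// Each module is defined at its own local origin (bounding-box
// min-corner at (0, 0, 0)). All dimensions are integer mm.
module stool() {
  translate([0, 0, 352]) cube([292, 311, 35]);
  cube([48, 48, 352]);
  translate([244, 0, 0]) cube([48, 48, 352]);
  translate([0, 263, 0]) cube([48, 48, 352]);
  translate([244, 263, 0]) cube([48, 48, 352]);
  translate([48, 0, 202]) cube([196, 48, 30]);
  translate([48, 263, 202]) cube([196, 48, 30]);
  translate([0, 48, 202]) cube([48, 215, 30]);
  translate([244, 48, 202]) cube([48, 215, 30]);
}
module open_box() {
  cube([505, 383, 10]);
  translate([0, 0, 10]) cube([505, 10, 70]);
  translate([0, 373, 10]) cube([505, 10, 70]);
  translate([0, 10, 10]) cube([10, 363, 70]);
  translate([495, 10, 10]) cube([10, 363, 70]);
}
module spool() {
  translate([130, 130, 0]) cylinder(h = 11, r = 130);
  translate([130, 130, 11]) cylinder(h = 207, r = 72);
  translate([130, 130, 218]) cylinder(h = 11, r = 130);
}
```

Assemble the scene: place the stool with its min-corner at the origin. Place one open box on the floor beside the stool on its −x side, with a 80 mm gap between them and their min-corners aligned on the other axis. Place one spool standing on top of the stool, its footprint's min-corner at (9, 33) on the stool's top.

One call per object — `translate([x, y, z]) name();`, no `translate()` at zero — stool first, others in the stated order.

stool();
translate([-585, 0, 0]) open_box();
translate([9, 33, 387]) spool();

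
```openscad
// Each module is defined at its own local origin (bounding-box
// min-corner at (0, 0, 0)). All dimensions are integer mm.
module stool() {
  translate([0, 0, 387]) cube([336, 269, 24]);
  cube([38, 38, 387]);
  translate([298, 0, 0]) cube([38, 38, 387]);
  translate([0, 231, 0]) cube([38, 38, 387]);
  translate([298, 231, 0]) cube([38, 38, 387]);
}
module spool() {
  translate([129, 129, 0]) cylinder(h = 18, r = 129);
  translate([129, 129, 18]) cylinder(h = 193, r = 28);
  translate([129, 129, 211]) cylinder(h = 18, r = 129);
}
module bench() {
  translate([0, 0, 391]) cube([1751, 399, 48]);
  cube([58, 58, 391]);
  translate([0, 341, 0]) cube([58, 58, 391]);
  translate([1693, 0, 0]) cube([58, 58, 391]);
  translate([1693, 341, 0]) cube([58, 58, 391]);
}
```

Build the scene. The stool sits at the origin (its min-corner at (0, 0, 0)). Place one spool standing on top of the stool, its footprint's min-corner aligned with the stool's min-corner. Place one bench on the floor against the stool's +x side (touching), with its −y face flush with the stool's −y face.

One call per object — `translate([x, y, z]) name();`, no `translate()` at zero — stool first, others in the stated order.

stool();
translate([0, 0, 411]) spool();
translate([336, 0, 0]) bench();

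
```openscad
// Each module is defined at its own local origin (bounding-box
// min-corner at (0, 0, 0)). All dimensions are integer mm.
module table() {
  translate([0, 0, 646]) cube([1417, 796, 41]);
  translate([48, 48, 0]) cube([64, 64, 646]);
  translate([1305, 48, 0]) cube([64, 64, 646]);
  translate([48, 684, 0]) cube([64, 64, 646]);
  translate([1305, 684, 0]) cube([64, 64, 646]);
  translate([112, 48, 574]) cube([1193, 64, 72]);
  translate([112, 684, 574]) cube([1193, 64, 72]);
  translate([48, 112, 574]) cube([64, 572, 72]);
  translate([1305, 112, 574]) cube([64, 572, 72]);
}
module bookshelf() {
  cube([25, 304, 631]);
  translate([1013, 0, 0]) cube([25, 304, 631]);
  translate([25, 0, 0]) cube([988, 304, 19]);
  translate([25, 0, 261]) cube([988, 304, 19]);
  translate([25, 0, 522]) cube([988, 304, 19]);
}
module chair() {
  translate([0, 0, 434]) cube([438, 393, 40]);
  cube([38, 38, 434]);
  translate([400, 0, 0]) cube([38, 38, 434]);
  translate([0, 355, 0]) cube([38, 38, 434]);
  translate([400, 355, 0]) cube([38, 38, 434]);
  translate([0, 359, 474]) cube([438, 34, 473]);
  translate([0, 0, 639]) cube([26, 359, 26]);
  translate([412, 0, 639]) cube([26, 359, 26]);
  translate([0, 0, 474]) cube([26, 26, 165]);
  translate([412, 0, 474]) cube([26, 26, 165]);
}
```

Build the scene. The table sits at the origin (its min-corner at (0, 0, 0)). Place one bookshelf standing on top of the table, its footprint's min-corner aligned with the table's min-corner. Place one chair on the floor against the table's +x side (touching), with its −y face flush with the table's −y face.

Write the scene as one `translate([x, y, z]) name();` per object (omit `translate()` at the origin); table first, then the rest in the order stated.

table();
translate([0, 0, 687]) bookshelf();
translate([1417, 0, 0]) chair();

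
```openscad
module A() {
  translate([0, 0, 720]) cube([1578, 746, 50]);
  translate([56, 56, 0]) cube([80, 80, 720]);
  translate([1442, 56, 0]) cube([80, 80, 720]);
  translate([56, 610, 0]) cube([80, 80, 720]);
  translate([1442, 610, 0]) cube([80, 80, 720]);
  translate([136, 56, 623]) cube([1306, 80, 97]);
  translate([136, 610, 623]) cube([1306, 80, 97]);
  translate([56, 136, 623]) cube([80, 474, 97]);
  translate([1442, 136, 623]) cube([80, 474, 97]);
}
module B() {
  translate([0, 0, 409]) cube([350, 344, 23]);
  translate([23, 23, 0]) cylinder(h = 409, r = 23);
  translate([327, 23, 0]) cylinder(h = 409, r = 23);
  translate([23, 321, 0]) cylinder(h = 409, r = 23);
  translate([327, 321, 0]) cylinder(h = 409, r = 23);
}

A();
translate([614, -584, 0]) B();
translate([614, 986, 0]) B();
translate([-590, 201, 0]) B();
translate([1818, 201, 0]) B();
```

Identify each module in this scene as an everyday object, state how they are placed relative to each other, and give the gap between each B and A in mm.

Each stool's nearest face is 240 mm from the table's bounding box.

A is a table. B is a stool. Four stools sit around the table at the −y, +y, −x, +x sides. The gap between each stool and the table is 240 mm.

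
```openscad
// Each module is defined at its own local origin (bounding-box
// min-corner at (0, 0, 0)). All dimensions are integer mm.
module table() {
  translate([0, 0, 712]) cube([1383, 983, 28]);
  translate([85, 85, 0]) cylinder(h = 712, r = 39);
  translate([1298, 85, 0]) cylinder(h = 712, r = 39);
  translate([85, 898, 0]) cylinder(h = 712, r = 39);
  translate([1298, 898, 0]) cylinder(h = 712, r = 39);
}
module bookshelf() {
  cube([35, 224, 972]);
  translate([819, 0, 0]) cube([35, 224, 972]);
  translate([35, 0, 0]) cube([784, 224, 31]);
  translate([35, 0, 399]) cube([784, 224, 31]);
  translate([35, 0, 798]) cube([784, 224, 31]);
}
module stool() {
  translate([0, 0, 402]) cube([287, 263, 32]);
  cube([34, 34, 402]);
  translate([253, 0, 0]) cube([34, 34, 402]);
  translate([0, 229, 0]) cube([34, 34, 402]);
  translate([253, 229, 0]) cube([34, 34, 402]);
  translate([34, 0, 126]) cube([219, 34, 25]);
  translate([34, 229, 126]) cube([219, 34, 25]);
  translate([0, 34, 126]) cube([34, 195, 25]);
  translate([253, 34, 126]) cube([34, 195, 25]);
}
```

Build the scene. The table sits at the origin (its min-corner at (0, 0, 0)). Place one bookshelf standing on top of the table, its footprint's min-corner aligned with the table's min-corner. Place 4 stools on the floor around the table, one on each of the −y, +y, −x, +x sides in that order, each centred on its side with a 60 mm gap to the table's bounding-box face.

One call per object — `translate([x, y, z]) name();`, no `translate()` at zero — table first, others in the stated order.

table();
translate([0, 0, 740]) bookshelf();
translate([548, -323, 0]) stool();
translate([548, 1043, 0]) stool();
translate([-347, 360, 0]) stool();
translate([1443, 360, 0]) stool();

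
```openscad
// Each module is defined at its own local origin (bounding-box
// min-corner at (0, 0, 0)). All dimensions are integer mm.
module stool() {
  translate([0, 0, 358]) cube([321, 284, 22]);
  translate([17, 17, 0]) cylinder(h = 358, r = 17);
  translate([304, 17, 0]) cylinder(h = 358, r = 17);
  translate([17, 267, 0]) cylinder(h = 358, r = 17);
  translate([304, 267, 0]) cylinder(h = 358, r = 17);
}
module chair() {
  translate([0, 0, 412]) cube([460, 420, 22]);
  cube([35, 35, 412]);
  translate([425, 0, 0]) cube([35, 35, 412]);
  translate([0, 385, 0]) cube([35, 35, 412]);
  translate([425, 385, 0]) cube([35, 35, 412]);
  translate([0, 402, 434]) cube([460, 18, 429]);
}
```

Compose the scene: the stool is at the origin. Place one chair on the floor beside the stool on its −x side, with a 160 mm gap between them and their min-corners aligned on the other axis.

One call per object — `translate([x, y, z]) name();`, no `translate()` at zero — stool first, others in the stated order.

stool();
translate([-620, 0, 0]) chair();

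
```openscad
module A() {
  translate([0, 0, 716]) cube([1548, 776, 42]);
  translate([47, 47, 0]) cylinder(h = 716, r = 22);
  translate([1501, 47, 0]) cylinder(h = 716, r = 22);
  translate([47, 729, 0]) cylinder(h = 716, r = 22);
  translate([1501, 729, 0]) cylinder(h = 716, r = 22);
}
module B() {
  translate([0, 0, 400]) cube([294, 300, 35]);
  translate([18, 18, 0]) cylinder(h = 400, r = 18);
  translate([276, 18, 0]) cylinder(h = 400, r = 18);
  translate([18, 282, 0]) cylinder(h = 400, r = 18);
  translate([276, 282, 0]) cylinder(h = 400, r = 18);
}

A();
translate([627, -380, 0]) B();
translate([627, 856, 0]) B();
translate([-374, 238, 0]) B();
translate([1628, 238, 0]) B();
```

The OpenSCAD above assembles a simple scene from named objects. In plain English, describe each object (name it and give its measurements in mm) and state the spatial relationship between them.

A is a table with a 1548×776 mm rectangular top, 42 mm thick, top surface at z = 758 mm, supported by four round legs of 44 mm diameter, each leg's bounding box inset 25 mm from the nearest pair of top edges, running from the floor.

B is a four-legged stool. The seat is 294×300 mm, 35 mm thick, top at z = 435 mm. It stands on four round legs, each 36 mm in diameter, from z = 0 to the seat underside, each leg's axis is inset half a diameter from the nearest pair of seat edges (so the leg's bounding box is flush with the corner).

Four stools sit around the table at the −y, +y, −x, +x sides.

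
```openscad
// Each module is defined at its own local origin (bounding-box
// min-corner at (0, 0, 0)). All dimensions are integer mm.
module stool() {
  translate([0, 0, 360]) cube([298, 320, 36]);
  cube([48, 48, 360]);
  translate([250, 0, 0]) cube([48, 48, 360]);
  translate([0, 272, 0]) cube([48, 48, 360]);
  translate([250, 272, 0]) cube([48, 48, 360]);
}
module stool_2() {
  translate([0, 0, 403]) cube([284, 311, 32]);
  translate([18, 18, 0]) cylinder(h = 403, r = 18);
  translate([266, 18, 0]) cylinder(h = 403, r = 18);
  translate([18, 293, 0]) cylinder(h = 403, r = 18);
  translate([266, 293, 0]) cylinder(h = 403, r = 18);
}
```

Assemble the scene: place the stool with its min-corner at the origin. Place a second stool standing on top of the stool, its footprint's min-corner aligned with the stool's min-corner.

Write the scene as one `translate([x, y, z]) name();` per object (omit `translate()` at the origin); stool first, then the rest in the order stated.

stool();
translate([0, 0, 396]) stool_2();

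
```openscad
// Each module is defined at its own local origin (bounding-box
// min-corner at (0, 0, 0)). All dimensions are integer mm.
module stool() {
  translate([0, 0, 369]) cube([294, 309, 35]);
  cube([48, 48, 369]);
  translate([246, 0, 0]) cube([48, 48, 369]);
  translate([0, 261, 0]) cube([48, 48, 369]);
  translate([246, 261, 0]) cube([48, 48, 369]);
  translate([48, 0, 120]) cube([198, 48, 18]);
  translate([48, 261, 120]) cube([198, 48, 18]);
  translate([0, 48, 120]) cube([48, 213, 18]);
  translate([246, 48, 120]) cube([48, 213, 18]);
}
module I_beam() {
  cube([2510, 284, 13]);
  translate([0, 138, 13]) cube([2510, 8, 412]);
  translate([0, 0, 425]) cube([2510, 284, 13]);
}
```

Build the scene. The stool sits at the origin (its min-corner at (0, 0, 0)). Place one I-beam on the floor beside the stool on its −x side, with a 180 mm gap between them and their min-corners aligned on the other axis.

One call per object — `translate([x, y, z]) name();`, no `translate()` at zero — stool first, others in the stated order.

stool();
translate([-2690, 0, 0]) I_beam();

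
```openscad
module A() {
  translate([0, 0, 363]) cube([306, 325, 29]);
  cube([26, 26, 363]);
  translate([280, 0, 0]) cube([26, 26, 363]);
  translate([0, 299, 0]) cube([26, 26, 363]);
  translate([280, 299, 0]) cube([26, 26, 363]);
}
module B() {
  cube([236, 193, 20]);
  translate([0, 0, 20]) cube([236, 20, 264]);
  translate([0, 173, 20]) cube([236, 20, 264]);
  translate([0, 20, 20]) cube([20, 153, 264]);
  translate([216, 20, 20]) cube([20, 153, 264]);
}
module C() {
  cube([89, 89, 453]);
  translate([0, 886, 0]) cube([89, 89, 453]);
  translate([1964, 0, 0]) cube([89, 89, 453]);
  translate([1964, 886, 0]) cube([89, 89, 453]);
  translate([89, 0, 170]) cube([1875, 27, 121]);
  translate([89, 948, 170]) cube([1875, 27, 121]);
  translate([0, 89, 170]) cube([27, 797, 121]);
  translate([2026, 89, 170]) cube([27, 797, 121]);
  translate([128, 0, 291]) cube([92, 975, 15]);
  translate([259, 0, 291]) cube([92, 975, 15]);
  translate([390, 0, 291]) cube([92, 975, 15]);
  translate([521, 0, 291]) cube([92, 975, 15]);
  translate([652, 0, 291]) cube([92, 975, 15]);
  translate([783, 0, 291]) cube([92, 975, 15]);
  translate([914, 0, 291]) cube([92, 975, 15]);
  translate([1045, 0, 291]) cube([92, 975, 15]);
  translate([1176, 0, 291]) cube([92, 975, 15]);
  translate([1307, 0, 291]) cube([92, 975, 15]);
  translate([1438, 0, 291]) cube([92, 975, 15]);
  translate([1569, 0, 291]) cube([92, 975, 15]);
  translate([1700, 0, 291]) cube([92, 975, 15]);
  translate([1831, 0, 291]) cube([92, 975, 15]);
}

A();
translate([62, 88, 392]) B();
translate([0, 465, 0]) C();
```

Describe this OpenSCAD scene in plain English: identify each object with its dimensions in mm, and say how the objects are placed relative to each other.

A is a four-legged stool. The seat is 306×325 mm, 29 mm thick, top at z = 392 mm. It stands on four square legs, each 26×26 mm in cross-section, from z = 0 to the seat underside, each flush with a corner of the seat.

B is an open-topped rectangular box: outside dimensions 236×193×284 mm, with a uniform wall and base thickness of 20 mm. The base is a full 236×193 slab on the floor; four walls sit on top of the base. The front and back walls (the −y and +y sides) span the full width; the two side walls fit between them.

C is a bed frame 2053 mm long (x) by 975 mm wide (y). Four 89×89 mm corner posts, 453 mm tall, at the corners of the footprint. Four rails of 27 mm thickness and 121 mm height run between adjacent posts with their undersides at z = 170 mm, their outer faces flush with the outside of the frame (the two x-running rails run between the posts' inner faces; the two y-running rails run between the posts' inner faces). 14 slats, each 92 mm wide (x) and 15 mm thick, lie across the top of the two x-running rails, running the full 975 mm width of the frame in y; the slats are evenly spaced along x between the inner faces of the end posts with equal gaps (rounded down to the nearest mm) at the −x end and between each pair — any rounding remainder accumulates at the +x end.

The open box is on top of the stool. The bed frame is on the floor beside the stool on its +y side.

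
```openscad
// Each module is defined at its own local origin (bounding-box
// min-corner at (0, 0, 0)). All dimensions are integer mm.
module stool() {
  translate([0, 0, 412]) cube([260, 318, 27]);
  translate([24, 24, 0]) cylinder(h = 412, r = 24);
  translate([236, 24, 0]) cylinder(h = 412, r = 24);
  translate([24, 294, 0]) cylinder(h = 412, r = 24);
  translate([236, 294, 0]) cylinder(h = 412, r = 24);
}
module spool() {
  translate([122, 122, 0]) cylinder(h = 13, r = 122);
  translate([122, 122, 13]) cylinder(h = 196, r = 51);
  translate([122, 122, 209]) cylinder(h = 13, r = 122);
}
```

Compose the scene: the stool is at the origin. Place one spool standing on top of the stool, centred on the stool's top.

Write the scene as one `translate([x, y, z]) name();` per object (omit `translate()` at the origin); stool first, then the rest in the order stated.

stool();
translate([8, 37, 439]) spool();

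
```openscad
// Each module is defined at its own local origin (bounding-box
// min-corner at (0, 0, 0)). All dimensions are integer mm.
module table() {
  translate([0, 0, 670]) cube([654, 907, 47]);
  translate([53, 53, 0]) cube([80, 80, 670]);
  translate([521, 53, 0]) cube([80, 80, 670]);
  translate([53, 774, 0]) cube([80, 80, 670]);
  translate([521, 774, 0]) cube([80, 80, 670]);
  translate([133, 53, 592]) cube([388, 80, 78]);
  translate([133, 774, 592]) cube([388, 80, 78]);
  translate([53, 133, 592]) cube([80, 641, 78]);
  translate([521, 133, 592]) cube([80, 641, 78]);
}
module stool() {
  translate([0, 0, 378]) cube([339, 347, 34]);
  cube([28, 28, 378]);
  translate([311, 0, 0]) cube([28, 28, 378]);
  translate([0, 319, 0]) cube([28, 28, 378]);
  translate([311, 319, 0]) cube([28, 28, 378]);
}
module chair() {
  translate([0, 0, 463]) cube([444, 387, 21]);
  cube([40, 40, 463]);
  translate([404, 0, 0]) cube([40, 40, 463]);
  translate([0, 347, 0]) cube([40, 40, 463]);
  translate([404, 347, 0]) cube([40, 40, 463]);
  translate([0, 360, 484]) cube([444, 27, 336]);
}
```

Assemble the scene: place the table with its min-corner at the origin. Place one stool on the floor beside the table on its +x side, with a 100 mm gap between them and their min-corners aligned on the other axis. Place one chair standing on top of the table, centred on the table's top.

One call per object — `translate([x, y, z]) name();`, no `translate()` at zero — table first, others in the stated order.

table();
translate([754, 0, 0]) stool();
translate([105, 260, 717]) chair();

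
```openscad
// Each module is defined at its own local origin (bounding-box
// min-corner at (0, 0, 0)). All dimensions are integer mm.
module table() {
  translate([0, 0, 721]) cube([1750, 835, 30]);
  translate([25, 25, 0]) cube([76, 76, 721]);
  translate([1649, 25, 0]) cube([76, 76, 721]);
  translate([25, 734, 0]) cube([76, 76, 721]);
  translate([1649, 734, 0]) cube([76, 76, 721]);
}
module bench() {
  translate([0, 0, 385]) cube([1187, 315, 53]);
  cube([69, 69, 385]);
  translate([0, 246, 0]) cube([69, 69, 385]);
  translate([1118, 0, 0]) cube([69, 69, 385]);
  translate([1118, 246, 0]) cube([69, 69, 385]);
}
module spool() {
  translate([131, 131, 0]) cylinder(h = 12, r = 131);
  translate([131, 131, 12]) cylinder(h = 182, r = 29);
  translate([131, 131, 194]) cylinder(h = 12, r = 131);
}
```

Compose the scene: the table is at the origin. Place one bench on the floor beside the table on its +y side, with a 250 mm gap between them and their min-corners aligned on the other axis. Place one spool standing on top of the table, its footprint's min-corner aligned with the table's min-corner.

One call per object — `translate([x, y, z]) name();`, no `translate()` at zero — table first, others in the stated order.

table();
translate([0, 1085, 0]) bench();
translate([0, 0, 751]) spool();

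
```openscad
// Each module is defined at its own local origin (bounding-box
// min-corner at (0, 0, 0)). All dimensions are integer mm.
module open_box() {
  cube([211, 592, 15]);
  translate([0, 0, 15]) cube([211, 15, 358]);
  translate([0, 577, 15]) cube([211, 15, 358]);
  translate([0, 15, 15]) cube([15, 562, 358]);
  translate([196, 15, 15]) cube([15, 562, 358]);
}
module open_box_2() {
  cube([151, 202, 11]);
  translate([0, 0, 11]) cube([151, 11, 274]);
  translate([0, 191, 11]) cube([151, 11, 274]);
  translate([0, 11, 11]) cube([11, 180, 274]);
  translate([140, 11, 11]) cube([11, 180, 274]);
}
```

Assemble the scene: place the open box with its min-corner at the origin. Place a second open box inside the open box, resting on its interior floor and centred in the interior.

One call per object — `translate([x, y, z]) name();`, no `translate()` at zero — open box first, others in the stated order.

open_box();
translate([30, 195, 15]) open_box_2();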